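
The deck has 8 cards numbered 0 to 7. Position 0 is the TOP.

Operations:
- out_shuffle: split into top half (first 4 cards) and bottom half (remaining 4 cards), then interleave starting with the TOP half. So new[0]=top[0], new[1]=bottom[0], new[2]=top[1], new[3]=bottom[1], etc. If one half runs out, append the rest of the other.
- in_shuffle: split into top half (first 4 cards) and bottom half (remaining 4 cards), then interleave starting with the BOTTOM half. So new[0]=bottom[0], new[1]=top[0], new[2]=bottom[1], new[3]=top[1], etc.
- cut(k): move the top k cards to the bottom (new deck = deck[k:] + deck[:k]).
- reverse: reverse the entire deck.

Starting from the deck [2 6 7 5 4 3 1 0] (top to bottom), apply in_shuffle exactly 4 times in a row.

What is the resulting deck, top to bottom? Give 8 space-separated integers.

After op 1 (in_shuffle): [4 2 3 6 1 7 0 5]
After op 2 (in_shuffle): [1 4 7 2 0 3 5 6]
After op 3 (in_shuffle): [0 1 3 4 5 7 6 2]
After op 4 (in_shuffle): [5 0 7 1 6 3 2 4]

Answer: 5 0 7 1 6 3 2 4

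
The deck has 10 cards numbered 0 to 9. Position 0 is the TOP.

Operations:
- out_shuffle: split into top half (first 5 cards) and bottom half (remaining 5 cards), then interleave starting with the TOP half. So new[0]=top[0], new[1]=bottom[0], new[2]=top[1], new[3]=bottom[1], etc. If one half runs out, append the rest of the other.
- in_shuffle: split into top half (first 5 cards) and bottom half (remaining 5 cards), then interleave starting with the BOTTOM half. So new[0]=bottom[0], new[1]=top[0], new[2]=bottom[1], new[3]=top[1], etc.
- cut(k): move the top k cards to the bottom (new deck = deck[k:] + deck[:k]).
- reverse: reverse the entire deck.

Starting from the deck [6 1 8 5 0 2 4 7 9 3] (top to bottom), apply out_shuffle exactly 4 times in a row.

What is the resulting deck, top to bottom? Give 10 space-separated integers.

After op 1 (out_shuffle): [6 2 1 4 8 7 5 9 0 3]
After op 2 (out_shuffle): [6 7 2 5 1 9 4 0 8 3]
After op 3 (out_shuffle): [6 9 7 4 2 0 5 8 1 3]
After op 4 (out_shuffle): [6 0 9 5 7 8 4 1 2 3]

Answer: 6 0 9 5 7 8 4 1 2 3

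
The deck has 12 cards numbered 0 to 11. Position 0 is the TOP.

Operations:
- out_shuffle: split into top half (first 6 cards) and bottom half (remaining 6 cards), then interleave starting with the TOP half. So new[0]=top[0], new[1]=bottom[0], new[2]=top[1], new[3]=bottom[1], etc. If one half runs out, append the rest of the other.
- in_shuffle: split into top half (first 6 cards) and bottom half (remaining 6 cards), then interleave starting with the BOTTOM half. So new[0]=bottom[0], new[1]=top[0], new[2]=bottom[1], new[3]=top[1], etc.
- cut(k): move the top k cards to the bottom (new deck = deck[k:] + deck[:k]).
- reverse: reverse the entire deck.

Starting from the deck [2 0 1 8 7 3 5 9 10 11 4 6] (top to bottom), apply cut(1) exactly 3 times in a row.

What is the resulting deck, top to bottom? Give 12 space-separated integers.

After op 1 (cut(1)): [0 1 8 7 3 5 9 10 11 4 6 2]
After op 2 (cut(1)): [1 8 7 3 5 9 10 11 4 6 2 0]
After op 3 (cut(1)): [8 7 3 5 9 10 11 4 6 2 0 1]

Answer: 8 7 3 5 9 10 11 4 6 2 0 1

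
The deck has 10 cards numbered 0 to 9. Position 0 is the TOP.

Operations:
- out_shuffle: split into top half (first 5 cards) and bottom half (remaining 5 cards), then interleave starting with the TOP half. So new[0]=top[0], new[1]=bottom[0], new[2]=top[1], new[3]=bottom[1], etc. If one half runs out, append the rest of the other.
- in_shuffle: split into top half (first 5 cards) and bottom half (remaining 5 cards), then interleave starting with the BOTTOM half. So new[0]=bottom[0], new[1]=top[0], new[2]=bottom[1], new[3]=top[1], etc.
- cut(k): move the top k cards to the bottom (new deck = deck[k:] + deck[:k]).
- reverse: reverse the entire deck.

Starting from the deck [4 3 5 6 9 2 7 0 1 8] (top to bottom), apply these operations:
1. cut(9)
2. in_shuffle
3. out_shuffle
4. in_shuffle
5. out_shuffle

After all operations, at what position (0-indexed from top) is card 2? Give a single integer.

After op 1 (cut(9)): [8 4 3 5 6 9 2 7 0 1]
After op 2 (in_shuffle): [9 8 2 4 7 3 0 5 1 6]
After op 3 (out_shuffle): [9 3 8 0 2 5 4 1 7 6]
After op 4 (in_shuffle): [5 9 4 3 1 8 7 0 6 2]
After op 5 (out_shuffle): [5 8 9 7 4 0 3 6 1 2]
Card 2 is at position 9.

Answer: 9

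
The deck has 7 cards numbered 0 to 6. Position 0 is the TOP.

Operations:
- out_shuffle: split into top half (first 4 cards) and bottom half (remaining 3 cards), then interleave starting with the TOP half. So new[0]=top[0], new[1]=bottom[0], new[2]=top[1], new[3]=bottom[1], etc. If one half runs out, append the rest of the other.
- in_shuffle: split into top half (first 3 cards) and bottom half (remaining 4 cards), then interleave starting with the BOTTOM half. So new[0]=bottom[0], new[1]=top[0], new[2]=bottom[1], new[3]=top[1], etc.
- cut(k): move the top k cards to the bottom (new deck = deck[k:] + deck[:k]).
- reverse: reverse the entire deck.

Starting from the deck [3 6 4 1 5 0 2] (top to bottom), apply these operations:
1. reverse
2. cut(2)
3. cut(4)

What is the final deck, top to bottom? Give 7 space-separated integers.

After op 1 (reverse): [2 0 5 1 4 6 3]
After op 2 (cut(2)): [5 1 4 6 3 2 0]
After op 3 (cut(4)): [3 2 0 5 1 4 6]

Answer: 3 2 0 5 1 4 6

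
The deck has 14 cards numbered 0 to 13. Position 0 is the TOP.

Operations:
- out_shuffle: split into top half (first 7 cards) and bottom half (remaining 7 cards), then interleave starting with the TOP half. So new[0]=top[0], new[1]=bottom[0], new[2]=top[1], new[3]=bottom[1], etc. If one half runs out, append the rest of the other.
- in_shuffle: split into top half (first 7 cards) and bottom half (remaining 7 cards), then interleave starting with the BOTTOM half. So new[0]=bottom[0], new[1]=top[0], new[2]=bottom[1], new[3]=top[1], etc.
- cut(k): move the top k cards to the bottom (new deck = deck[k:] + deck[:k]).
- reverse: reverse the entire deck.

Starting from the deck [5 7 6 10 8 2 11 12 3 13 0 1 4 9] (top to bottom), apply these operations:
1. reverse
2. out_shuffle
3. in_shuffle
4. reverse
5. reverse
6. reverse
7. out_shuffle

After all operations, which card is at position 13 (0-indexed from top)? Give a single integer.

After op 1 (reverse): [9 4 1 0 13 3 12 11 2 8 10 6 7 5]
After op 2 (out_shuffle): [9 11 4 2 1 8 0 10 13 6 3 7 12 5]
After op 3 (in_shuffle): [10 9 13 11 6 4 3 2 7 1 12 8 5 0]
After op 4 (reverse): [0 5 8 12 1 7 2 3 4 6 11 13 9 10]
After op 5 (reverse): [10 9 13 11 6 4 3 2 7 1 12 8 5 0]
After op 6 (reverse): [0 5 8 12 1 7 2 3 4 6 11 13 9 10]
After op 7 (out_shuffle): [0 3 5 4 8 6 12 11 1 13 7 9 2 10]
Position 13: card 10.

Answer: 10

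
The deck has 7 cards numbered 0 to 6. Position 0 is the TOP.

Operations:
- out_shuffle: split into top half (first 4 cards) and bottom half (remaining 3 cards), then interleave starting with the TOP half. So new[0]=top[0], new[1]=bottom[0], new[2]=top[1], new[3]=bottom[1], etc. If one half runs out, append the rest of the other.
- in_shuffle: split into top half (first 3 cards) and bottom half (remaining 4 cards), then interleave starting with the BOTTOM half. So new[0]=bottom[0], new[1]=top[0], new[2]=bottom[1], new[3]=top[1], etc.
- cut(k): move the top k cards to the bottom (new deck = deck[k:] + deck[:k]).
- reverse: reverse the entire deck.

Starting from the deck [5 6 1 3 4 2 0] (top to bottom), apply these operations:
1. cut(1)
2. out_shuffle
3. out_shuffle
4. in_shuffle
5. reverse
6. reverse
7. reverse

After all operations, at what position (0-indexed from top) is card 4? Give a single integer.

After op 1 (cut(1)): [6 1 3 4 2 0 5]
After op 2 (out_shuffle): [6 2 1 0 3 5 4]
After op 3 (out_shuffle): [6 3 2 5 1 4 0]
After op 4 (in_shuffle): [5 6 1 3 4 2 0]
After op 5 (reverse): [0 2 4 3 1 6 5]
After op 6 (reverse): [5 6 1 3 4 2 0]
After op 7 (reverse): [0 2 4 3 1 6 5]
Card 4 is at position 2.

Answer: 2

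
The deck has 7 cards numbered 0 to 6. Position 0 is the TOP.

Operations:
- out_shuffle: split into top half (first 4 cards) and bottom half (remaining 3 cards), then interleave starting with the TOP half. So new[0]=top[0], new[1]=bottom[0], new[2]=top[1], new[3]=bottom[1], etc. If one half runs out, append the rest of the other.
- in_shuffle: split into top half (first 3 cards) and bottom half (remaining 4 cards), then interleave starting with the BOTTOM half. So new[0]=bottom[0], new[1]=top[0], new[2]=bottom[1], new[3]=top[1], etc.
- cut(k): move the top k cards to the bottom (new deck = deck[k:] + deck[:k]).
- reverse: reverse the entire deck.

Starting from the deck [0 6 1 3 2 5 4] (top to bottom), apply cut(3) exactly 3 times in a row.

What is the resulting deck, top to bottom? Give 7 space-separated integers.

After op 1 (cut(3)): [3 2 5 4 0 6 1]
After op 2 (cut(3)): [4 0 6 1 3 2 5]
After op 3 (cut(3)): [1 3 2 5 4 0 6]

Answer: 1 3 2 5 4 0 6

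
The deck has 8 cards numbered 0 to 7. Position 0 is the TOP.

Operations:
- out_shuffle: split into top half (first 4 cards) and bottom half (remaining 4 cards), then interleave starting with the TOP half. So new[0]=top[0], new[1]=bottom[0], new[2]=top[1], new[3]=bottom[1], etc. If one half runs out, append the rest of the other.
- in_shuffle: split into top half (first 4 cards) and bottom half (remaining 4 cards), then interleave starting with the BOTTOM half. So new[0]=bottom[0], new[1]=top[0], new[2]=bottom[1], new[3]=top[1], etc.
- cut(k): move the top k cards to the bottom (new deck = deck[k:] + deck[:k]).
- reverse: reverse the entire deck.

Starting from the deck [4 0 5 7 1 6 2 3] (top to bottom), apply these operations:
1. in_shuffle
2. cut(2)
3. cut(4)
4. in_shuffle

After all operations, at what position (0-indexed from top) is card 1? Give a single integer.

After op 1 (in_shuffle): [1 4 6 0 2 5 3 7]
After op 2 (cut(2)): [6 0 2 5 3 7 1 4]
After op 3 (cut(4)): [3 7 1 4 6 0 2 5]
After op 4 (in_shuffle): [6 3 0 7 2 1 5 4]
Card 1 is at position 5.

Answer: 5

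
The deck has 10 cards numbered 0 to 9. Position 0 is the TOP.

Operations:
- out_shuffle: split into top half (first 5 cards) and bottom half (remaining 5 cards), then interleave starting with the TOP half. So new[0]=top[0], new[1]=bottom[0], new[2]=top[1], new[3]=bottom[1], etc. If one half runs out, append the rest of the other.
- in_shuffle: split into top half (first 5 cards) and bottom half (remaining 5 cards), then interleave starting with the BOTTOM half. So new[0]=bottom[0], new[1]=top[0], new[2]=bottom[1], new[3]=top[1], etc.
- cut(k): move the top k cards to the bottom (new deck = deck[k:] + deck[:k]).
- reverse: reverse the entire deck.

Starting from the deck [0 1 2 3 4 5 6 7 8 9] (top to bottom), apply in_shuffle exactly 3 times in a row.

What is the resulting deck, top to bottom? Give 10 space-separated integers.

Answer: 6 2 9 5 1 8 4 0 7 3

Derivation:
After op 1 (in_shuffle): [5 0 6 1 7 2 8 3 9 4]
After op 2 (in_shuffle): [2 5 8 0 3 6 9 1 4 7]
After op 3 (in_shuffle): [6 2 9 5 1 8 4 0 7 3]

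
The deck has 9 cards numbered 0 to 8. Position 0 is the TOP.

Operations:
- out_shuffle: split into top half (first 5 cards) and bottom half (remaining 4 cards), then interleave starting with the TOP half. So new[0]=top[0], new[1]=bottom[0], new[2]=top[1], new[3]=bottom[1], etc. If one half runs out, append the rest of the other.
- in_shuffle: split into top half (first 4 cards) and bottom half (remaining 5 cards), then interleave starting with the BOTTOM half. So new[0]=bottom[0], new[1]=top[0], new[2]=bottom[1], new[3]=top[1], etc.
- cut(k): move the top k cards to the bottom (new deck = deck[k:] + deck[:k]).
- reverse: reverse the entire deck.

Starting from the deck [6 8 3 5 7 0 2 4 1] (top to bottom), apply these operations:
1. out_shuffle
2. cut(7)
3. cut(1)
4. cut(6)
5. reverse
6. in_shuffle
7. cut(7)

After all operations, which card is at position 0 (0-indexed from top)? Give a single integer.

Answer: 0

Derivation:
After op 1 (out_shuffle): [6 0 8 2 3 4 5 1 7]
After op 2 (cut(7)): [1 7 6 0 8 2 3 4 5]
After op 3 (cut(1)): [7 6 0 8 2 3 4 5 1]
After op 4 (cut(6)): [4 5 1 7 6 0 8 2 3]
After op 5 (reverse): [3 2 8 0 6 7 1 5 4]
After op 6 (in_shuffle): [6 3 7 2 1 8 5 0 4]
After op 7 (cut(7)): [0 4 6 3 7 2 1 8 5]
Position 0: card 0.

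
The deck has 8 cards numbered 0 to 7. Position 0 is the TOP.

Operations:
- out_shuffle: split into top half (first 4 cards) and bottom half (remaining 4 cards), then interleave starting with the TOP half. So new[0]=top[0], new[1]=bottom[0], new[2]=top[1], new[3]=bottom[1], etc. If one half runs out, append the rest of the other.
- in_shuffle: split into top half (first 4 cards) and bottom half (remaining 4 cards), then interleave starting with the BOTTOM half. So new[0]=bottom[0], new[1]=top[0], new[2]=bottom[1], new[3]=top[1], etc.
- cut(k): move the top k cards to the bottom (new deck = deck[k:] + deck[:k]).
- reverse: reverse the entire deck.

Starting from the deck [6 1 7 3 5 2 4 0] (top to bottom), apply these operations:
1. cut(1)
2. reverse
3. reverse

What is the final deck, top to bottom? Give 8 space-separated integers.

Answer: 1 7 3 5 2 4 0 6

Derivation:
After op 1 (cut(1)): [1 7 3 5 2 4 0 6]
After op 2 (reverse): [6 0 4 2 5 3 7 1]
After op 3 (reverse): [1 7 3 5 2 4 0 6]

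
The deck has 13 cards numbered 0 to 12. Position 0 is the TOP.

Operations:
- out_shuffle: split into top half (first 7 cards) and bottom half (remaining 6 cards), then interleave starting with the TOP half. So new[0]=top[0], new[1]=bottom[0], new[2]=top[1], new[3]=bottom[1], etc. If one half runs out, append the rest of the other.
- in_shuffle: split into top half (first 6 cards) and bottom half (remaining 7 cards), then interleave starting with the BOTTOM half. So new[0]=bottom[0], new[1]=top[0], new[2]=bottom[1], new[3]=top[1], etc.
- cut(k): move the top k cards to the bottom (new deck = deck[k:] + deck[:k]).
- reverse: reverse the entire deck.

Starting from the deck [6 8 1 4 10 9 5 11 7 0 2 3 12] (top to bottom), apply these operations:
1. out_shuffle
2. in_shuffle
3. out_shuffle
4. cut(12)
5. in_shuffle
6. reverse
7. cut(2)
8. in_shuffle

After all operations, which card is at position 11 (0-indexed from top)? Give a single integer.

After op 1 (out_shuffle): [6 11 8 7 1 0 4 2 10 3 9 12 5]
After op 2 (in_shuffle): [4 6 2 11 10 8 3 7 9 1 12 0 5]
After op 3 (out_shuffle): [4 7 6 9 2 1 11 12 10 0 8 5 3]
After op 4 (cut(12)): [3 4 7 6 9 2 1 11 12 10 0 8 5]
After op 5 (in_shuffle): [1 3 11 4 12 7 10 6 0 9 8 2 5]
After op 6 (reverse): [5 2 8 9 0 6 10 7 12 4 11 3 1]
After op 7 (cut(2)): [8 9 0 6 10 7 12 4 11 3 1 5 2]
After op 8 (in_shuffle): [12 8 4 9 11 0 3 6 1 10 5 7 2]
Position 11: card 7.

Answer: 7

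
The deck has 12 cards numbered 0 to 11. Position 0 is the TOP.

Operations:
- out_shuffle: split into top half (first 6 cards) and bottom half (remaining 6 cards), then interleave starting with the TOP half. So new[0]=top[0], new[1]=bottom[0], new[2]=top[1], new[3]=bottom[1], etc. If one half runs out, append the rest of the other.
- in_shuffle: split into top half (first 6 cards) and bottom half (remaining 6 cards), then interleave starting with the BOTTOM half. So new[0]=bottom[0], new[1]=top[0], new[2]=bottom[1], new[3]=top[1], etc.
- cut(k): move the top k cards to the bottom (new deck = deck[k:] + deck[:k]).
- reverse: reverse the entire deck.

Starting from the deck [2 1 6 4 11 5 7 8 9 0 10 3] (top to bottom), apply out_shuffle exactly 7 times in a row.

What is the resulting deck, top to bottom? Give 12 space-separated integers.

After op 1 (out_shuffle): [2 7 1 8 6 9 4 0 11 10 5 3]
After op 2 (out_shuffle): [2 4 7 0 1 11 8 10 6 5 9 3]
After op 3 (out_shuffle): [2 8 4 10 7 6 0 5 1 9 11 3]
After op 4 (out_shuffle): [2 0 8 5 4 1 10 9 7 11 6 3]
After op 5 (out_shuffle): [2 10 0 9 8 7 5 11 4 6 1 3]
After op 6 (out_shuffle): [2 5 10 11 0 4 9 6 8 1 7 3]
After op 7 (out_shuffle): [2 9 5 6 10 8 11 1 0 7 4 3]

Answer: 2 9 5 6 10 8 11 1 0 7 4 3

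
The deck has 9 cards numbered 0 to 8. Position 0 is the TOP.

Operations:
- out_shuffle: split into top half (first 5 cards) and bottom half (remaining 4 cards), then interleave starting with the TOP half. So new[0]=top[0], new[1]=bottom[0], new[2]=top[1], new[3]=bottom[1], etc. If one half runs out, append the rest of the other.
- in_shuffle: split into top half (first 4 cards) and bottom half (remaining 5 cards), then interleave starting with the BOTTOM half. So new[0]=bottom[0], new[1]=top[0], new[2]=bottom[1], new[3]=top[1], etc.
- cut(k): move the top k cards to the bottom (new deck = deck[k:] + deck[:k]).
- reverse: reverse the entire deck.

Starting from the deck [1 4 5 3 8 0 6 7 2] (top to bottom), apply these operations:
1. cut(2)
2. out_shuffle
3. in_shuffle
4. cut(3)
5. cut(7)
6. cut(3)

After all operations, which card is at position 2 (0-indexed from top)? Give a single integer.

Answer: 4

Derivation:
After op 1 (cut(2)): [5 3 8 0 6 7 2 1 4]
After op 2 (out_shuffle): [5 7 3 2 8 1 0 4 6]
After op 3 (in_shuffle): [8 5 1 7 0 3 4 2 6]
After op 4 (cut(3)): [7 0 3 4 2 6 8 5 1]
After op 5 (cut(7)): [5 1 7 0 3 4 2 6 8]
After op 6 (cut(3)): [0 3 4 2 6 8 5 1 7]
Position 2: card 4.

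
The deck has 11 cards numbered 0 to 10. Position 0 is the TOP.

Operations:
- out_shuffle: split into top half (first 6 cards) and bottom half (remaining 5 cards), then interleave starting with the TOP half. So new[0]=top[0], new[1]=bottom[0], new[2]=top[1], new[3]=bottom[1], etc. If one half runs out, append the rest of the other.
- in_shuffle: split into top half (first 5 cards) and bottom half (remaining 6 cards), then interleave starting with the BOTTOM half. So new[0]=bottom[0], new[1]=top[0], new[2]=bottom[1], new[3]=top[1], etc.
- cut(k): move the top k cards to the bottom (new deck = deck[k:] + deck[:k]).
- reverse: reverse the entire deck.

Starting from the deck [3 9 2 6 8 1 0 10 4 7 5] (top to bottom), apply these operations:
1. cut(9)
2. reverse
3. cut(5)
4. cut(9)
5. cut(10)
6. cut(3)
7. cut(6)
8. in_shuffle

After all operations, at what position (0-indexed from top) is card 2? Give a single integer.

After op 1 (cut(9)): [7 5 3 9 2 6 8 1 0 10 4]
After op 2 (reverse): [4 10 0 1 8 6 2 9 3 5 7]
After op 3 (cut(5)): [6 2 9 3 5 7 4 10 0 1 8]
After op 4 (cut(9)): [1 8 6 2 9 3 5 7 4 10 0]
After op 5 (cut(10)): [0 1 8 6 2 9 3 5 7 4 10]
After op 6 (cut(3)): [6 2 9 3 5 7 4 10 0 1 8]
After op 7 (cut(6)): [4 10 0 1 8 6 2 9 3 5 7]
After op 8 (in_shuffle): [6 4 2 10 9 0 3 1 5 8 7]
Card 2 is at position 2.

Answer: 2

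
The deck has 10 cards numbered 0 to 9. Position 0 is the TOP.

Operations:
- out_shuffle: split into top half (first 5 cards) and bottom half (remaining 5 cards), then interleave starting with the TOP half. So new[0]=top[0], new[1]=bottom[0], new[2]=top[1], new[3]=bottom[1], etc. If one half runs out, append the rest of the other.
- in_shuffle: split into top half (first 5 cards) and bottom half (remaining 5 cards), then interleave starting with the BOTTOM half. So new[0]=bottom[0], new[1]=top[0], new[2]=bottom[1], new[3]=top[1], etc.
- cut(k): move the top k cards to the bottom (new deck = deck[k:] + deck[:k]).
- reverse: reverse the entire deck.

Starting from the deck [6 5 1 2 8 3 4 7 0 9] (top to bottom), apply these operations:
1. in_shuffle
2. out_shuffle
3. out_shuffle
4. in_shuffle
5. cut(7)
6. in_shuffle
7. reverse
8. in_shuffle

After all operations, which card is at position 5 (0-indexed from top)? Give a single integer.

After op 1 (in_shuffle): [3 6 4 5 7 1 0 2 9 8]
After op 2 (out_shuffle): [3 1 6 0 4 2 5 9 7 8]
After op 3 (out_shuffle): [3 2 1 5 6 9 0 7 4 8]
After op 4 (in_shuffle): [9 3 0 2 7 1 4 5 8 6]
After op 5 (cut(7)): [5 8 6 9 3 0 2 7 1 4]
After op 6 (in_shuffle): [0 5 2 8 7 6 1 9 4 3]
After op 7 (reverse): [3 4 9 1 6 7 8 2 5 0]
After op 8 (in_shuffle): [7 3 8 4 2 9 5 1 0 6]
Position 5: card 9.

Answer: 9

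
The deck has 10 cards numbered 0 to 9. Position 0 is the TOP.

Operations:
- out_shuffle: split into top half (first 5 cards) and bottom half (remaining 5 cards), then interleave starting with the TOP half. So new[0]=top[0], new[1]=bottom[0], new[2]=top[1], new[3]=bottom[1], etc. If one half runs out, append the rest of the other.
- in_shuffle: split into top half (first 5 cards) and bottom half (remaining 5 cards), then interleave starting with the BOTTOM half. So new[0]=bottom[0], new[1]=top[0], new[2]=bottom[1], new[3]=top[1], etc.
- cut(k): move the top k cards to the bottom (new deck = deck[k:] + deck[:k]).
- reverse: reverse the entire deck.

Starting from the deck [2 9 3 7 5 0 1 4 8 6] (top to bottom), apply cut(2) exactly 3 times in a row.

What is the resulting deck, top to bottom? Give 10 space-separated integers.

Answer: 1 4 8 6 2 9 3 7 5 0

Derivation:
After op 1 (cut(2)): [3 7 5 0 1 4 8 6 2 9]
After op 2 (cut(2)): [5 0 1 4 8 6 2 9 3 7]
After op 3 (cut(2)): [1 4 8 6 2 9 3 7 5 0]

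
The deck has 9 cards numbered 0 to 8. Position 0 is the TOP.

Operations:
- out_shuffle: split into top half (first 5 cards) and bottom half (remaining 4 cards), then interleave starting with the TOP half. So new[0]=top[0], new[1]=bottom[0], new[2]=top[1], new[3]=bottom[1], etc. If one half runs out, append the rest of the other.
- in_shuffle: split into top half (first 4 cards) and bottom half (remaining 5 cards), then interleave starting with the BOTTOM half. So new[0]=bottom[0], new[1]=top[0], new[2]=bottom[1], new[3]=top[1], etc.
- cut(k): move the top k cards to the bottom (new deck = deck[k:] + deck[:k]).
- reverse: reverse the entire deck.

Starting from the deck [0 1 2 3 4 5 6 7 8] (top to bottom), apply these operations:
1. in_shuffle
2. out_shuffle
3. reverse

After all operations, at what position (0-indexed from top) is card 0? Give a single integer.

After op 1 (in_shuffle): [4 0 5 1 6 2 7 3 8]
After op 2 (out_shuffle): [4 2 0 7 5 3 1 8 6]
After op 3 (reverse): [6 8 1 3 5 7 0 2 4]
Card 0 is at position 6.

Answer: 6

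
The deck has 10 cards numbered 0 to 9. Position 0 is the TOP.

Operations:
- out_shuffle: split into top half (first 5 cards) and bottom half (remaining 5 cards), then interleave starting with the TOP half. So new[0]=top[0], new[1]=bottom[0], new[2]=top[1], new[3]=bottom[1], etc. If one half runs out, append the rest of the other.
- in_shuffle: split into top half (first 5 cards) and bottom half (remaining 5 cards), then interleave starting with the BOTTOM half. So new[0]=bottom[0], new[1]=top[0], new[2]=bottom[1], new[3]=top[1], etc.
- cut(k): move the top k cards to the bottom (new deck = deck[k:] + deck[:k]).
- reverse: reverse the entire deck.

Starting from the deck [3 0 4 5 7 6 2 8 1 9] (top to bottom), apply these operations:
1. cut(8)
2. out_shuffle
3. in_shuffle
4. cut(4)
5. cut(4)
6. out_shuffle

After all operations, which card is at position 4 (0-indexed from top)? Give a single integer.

Answer: 6

Derivation:
After op 1 (cut(8)): [1 9 3 0 4 5 7 6 2 8]
After op 2 (out_shuffle): [1 5 9 7 3 6 0 2 4 8]
After op 3 (in_shuffle): [6 1 0 5 2 9 4 7 8 3]
After op 4 (cut(4)): [2 9 4 7 8 3 6 1 0 5]
After op 5 (cut(4)): [8 3 6 1 0 5 2 9 4 7]
After op 6 (out_shuffle): [8 5 3 2 6 9 1 4 0 7]
Position 4: card 6.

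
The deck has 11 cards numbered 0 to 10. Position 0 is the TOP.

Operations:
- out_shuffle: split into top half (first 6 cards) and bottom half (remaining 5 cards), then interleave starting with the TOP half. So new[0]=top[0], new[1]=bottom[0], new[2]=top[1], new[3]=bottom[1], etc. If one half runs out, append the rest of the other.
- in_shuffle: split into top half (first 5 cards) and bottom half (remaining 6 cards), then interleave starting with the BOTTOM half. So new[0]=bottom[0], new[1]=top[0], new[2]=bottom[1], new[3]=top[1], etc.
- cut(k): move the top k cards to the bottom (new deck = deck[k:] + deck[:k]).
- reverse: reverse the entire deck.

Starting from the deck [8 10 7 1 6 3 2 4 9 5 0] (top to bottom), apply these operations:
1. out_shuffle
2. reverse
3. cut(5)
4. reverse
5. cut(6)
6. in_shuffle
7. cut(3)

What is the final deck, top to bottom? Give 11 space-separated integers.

Answer: 10 6 4 0 7 3 9 8 1 2 5

Derivation:
After op 1 (out_shuffle): [8 2 10 4 7 9 1 5 6 0 3]
After op 2 (reverse): [3 0 6 5 1 9 7 4 10 2 8]
After op 3 (cut(5)): [9 7 4 10 2 8 3 0 6 5 1]
After op 4 (reverse): [1 5 6 0 3 8 2 10 4 7 9]
After op 5 (cut(6)): [2 10 4 7 9 1 5 6 0 3 8]
After op 6 (in_shuffle): [1 2 5 10 6 4 0 7 3 9 8]
After op 7 (cut(3)): [10 6 4 0 7 3 9 8 1 2 5]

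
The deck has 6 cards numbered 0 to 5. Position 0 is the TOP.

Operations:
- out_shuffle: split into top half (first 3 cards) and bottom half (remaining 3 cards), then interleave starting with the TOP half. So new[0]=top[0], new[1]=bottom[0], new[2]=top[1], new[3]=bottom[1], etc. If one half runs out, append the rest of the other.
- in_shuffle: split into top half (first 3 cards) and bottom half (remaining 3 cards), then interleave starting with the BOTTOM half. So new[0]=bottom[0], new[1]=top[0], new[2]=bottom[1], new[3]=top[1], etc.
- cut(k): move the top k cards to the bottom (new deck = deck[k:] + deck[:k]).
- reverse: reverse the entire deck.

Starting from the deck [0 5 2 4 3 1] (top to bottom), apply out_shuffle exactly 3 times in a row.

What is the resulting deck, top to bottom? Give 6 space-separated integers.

Answer: 0 2 3 5 4 1

Derivation:
After op 1 (out_shuffle): [0 4 5 3 2 1]
After op 2 (out_shuffle): [0 3 4 2 5 1]
After op 3 (out_shuffle): [0 2 3 5 4 1]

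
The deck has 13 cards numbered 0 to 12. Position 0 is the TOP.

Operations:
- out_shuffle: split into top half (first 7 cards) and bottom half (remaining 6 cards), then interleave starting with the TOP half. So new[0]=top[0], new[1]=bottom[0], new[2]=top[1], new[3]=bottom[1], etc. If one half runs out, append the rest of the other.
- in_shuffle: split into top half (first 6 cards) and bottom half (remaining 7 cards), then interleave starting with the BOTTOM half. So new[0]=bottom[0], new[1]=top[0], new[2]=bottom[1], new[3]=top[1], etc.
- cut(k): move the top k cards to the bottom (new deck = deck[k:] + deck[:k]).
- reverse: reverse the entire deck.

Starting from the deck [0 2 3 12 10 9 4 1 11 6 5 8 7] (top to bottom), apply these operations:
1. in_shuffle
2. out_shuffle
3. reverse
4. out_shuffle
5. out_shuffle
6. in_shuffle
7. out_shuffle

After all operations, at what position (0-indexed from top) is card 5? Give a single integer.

After op 1 (in_shuffle): [4 0 1 2 11 3 6 12 5 10 8 9 7]
After op 2 (out_shuffle): [4 12 0 5 1 10 2 8 11 9 3 7 6]
After op 3 (reverse): [6 7 3 9 11 8 2 10 1 5 0 12 4]
After op 4 (out_shuffle): [6 10 7 1 3 5 9 0 11 12 8 4 2]
After op 5 (out_shuffle): [6 0 10 11 7 12 1 8 3 4 5 2 9]
After op 6 (in_shuffle): [1 6 8 0 3 10 4 11 5 7 2 12 9]
After op 7 (out_shuffle): [1 11 6 5 8 7 0 2 3 12 10 9 4]
Card 5 is at position 3.

Answer: 3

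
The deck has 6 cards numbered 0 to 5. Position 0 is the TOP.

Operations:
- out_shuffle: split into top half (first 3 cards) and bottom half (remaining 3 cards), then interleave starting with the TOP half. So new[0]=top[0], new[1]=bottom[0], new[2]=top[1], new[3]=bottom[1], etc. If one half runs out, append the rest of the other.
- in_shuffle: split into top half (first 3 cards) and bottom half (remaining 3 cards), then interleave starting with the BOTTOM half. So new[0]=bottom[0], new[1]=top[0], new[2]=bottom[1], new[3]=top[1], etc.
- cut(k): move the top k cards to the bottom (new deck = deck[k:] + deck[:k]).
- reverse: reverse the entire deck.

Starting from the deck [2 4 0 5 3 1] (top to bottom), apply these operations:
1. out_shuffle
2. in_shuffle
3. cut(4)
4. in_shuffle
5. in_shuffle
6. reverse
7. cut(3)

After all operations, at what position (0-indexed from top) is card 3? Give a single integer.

After op 1 (out_shuffle): [2 5 4 3 0 1]
After op 2 (in_shuffle): [3 2 0 5 1 4]
After op 3 (cut(4)): [1 4 3 2 0 5]
After op 4 (in_shuffle): [2 1 0 4 5 3]
After op 5 (in_shuffle): [4 2 5 1 3 0]
After op 6 (reverse): [0 3 1 5 2 4]
After op 7 (cut(3)): [5 2 4 0 3 1]
Card 3 is at position 4.

Answer: 4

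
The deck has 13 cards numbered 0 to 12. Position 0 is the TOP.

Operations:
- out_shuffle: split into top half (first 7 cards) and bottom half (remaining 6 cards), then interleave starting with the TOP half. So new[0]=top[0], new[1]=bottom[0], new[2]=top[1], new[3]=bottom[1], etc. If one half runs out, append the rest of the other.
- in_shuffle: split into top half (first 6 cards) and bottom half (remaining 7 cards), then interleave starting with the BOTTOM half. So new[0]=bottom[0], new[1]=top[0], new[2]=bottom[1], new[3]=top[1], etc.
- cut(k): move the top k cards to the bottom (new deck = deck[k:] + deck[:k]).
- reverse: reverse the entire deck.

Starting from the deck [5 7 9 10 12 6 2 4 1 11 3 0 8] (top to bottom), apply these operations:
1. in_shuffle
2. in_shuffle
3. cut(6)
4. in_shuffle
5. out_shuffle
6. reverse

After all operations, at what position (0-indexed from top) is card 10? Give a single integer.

Answer: 0

Derivation:
After op 1 (in_shuffle): [2 5 4 7 1 9 11 10 3 12 0 6 8]
After op 2 (in_shuffle): [11 2 10 5 3 4 12 7 0 1 6 9 8]
After op 3 (cut(6)): [12 7 0 1 6 9 8 11 2 10 5 3 4]
After op 4 (in_shuffle): [8 12 11 7 2 0 10 1 5 6 3 9 4]
After op 5 (out_shuffle): [8 1 12 5 11 6 7 3 2 9 0 4 10]
After op 6 (reverse): [10 4 0 9 2 3 7 6 11 5 12 1 8]
Card 10 is at position 0.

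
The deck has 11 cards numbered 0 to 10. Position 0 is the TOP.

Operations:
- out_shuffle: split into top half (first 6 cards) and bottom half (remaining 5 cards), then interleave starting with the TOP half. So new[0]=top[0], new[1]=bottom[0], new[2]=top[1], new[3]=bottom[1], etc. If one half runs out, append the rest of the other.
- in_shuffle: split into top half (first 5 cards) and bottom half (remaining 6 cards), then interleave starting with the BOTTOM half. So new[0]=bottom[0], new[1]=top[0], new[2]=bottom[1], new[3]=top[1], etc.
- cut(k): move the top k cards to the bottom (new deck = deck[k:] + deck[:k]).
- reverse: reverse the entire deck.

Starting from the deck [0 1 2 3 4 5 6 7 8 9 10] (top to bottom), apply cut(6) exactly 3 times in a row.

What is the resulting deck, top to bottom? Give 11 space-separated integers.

After op 1 (cut(6)): [6 7 8 9 10 0 1 2 3 4 5]
After op 2 (cut(6)): [1 2 3 4 5 6 7 8 9 10 0]
After op 3 (cut(6)): [7 8 9 10 0 1 2 3 4 5 6]

Answer: 7 8 9 10 0 1 2 3 4 5 6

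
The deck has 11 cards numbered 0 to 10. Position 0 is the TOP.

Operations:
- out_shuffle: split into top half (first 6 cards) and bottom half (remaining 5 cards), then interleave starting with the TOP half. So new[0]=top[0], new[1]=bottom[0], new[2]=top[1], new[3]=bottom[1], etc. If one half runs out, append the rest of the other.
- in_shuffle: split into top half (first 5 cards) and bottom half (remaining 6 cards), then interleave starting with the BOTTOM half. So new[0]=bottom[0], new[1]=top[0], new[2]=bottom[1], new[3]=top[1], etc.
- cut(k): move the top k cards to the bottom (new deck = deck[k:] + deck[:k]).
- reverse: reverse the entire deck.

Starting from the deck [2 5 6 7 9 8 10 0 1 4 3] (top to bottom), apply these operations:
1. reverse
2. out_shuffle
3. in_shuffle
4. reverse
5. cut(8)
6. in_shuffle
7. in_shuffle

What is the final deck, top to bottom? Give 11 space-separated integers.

Answer: 6 2 4 0 8 7 5 3 1 10 9

Derivation:
After op 1 (reverse): [3 4 1 0 10 8 9 7 6 5 2]
After op 2 (out_shuffle): [3 9 4 7 1 6 0 5 10 2 8]
After op 3 (in_shuffle): [6 3 0 9 5 4 10 7 2 1 8]
After op 4 (reverse): [8 1 2 7 10 4 5 9 0 3 6]
After op 5 (cut(8)): [0 3 6 8 1 2 7 10 4 5 9]
After op 6 (in_shuffle): [2 0 7 3 10 6 4 8 5 1 9]
After op 7 (in_shuffle): [6 2 4 0 8 7 5 3 1 10 9]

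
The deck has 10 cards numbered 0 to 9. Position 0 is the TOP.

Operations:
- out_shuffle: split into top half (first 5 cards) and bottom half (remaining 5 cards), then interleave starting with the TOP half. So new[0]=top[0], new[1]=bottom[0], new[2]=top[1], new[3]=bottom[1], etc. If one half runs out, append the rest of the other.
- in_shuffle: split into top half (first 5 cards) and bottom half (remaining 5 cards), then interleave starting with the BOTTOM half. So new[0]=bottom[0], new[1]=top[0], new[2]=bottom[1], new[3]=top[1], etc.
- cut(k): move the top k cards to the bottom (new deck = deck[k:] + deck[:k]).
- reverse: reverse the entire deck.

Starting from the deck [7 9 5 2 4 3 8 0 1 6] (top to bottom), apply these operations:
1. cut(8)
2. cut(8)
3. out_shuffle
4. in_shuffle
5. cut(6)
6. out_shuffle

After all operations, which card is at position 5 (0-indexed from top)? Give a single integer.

Answer: 9

Derivation:
After op 1 (cut(8)): [1 6 7 9 5 2 4 3 8 0]
After op 2 (cut(8)): [8 0 1 6 7 9 5 2 4 3]
After op 3 (out_shuffle): [8 9 0 5 1 2 6 4 7 3]
After op 4 (in_shuffle): [2 8 6 9 4 0 7 5 3 1]
After op 5 (cut(6)): [7 5 3 1 2 8 6 9 4 0]
After op 6 (out_shuffle): [7 8 5 6 3 9 1 4 2 0]
Position 5: card 9.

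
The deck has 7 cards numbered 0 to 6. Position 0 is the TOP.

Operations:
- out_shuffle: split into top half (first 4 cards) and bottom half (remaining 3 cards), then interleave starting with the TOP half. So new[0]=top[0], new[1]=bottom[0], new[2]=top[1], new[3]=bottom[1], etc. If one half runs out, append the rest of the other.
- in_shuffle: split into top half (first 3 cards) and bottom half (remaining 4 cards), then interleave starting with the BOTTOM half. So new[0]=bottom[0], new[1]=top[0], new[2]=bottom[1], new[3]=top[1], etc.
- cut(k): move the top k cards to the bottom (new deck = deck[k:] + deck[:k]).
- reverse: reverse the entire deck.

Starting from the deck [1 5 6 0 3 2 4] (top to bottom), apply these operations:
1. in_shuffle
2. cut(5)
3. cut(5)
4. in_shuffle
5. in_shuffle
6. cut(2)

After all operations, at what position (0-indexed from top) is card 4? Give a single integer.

After op 1 (in_shuffle): [0 1 3 5 2 6 4]
After op 2 (cut(5)): [6 4 0 1 3 5 2]
After op 3 (cut(5)): [5 2 6 4 0 1 3]
After op 4 (in_shuffle): [4 5 0 2 1 6 3]
After op 5 (in_shuffle): [2 4 1 5 6 0 3]
After op 6 (cut(2)): [1 5 6 0 3 2 4]
Card 4 is at position 6.

Answer: 6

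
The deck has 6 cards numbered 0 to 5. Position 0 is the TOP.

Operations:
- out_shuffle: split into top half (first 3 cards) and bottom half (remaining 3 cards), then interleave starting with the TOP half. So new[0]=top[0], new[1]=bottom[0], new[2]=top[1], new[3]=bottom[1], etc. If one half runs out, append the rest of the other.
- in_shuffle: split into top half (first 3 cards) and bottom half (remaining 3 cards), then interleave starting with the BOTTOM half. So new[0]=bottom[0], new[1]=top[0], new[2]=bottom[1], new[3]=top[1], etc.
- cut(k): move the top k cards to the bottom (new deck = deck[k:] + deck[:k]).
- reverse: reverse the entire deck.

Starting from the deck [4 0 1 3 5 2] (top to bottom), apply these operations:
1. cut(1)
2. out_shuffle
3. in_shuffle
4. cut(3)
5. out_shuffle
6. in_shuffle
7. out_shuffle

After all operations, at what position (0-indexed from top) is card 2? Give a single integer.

Answer: 1

Derivation:
After op 1 (cut(1)): [0 1 3 5 2 4]
After op 2 (out_shuffle): [0 5 1 2 3 4]
After op 3 (in_shuffle): [2 0 3 5 4 1]
After op 4 (cut(3)): [5 4 1 2 0 3]
After op 5 (out_shuffle): [5 2 4 0 1 3]
After op 6 (in_shuffle): [0 5 1 2 3 4]
After op 7 (out_shuffle): [0 2 5 3 1 4]
Card 2 is at position 1.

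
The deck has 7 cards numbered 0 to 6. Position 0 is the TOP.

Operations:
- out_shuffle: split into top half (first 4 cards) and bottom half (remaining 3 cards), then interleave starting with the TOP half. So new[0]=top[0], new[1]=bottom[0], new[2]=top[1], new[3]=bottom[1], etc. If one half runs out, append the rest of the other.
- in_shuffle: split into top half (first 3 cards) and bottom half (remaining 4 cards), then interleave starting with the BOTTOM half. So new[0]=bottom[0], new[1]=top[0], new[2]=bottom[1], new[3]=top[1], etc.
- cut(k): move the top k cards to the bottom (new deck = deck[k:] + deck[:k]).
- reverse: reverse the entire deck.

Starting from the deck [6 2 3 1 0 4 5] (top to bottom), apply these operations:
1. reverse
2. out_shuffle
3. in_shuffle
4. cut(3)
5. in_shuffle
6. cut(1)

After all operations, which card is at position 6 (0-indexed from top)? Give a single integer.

Answer: 1

Derivation:
After op 1 (reverse): [5 4 0 1 3 2 6]
After op 2 (out_shuffle): [5 3 4 2 0 6 1]
After op 3 (in_shuffle): [2 5 0 3 6 4 1]
After op 4 (cut(3)): [3 6 4 1 2 5 0]
After op 5 (in_shuffle): [1 3 2 6 5 4 0]
After op 6 (cut(1)): [3 2 6 5 4 0 1]
Position 6: card 1.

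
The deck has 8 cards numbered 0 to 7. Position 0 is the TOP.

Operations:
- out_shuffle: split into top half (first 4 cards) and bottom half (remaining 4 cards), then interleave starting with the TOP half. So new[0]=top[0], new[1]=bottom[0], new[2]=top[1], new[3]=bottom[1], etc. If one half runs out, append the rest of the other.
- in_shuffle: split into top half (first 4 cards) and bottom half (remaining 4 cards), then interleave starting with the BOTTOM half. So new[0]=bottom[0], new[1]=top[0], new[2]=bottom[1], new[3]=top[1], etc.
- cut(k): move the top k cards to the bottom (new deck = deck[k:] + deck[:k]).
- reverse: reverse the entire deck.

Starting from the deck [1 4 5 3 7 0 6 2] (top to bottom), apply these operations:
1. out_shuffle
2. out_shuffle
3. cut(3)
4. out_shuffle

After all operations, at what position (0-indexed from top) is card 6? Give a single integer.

Answer: 0

Derivation:
After op 1 (out_shuffle): [1 7 4 0 5 6 3 2]
After op 2 (out_shuffle): [1 5 7 6 4 3 0 2]
After op 3 (cut(3)): [6 4 3 0 2 1 5 7]
After op 4 (out_shuffle): [6 2 4 1 3 5 0 7]
Card 6 is at position 0.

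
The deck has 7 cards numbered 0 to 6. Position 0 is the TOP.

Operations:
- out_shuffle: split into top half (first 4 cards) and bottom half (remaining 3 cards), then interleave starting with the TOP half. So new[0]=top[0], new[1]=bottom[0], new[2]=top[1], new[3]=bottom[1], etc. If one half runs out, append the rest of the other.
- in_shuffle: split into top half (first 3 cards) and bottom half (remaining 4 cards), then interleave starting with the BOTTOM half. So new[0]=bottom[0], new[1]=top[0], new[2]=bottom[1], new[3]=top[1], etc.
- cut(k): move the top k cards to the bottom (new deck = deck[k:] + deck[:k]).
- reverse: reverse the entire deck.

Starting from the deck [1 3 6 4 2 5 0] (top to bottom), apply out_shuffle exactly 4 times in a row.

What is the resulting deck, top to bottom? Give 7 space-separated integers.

Answer: 1 2 3 5 6 0 4

Derivation:
After op 1 (out_shuffle): [1 2 3 5 6 0 4]
After op 2 (out_shuffle): [1 6 2 0 3 4 5]
After op 3 (out_shuffle): [1 3 6 4 2 5 0]
After op 4 (out_shuffle): [1 2 3 5 6 0 4]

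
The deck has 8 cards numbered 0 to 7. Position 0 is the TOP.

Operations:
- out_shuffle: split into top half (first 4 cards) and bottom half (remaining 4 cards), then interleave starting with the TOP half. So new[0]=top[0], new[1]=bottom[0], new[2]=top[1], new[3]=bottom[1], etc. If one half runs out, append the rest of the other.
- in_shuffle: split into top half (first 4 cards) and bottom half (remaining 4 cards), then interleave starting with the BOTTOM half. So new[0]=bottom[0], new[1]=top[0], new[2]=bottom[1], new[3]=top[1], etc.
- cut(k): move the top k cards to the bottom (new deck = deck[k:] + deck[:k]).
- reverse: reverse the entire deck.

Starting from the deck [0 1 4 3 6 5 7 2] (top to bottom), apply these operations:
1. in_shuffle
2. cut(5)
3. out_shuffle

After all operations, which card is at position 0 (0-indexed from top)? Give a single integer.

After op 1 (in_shuffle): [6 0 5 1 7 4 2 3]
After op 2 (cut(5)): [4 2 3 6 0 5 1 7]
After op 3 (out_shuffle): [4 0 2 5 3 1 6 7]
Position 0: card 4.

Answer: 4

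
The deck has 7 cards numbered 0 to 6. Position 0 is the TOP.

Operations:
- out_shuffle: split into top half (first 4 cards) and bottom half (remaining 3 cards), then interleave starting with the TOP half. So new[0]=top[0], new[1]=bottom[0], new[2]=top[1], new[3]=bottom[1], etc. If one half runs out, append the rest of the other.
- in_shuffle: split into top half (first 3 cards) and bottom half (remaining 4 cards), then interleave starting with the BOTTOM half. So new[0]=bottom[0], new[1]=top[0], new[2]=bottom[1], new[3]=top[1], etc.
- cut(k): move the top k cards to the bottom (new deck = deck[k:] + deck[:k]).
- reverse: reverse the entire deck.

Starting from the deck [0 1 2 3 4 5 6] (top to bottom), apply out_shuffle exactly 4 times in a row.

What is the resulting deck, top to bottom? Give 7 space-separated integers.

After op 1 (out_shuffle): [0 4 1 5 2 6 3]
After op 2 (out_shuffle): [0 2 4 6 1 3 5]
After op 3 (out_shuffle): [0 1 2 3 4 5 6]
After op 4 (out_shuffle): [0 4 1 5 2 6 3]

Answer: 0 4 1 5 2 6 3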